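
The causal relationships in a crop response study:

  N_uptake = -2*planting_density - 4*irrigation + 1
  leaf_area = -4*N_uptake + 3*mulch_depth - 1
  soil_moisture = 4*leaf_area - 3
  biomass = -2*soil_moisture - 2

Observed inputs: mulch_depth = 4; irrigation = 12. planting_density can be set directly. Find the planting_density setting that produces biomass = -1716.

Substituting into the N_uptake equation gives N_uptake = -2*planting_density - 47.
This gives leaf_area = 8*planting_density + 199.
Substituting into the soil_moisture equation gives soil_moisture = 32*planting_density + 793.
Substituting into the biomass equation gives biomass = -64*planting_density - 1588.
Solve -64*planting_density - 1588 = -1716: planting_density = (-1716 + 1588) / -64 = 2.

planting_density = 2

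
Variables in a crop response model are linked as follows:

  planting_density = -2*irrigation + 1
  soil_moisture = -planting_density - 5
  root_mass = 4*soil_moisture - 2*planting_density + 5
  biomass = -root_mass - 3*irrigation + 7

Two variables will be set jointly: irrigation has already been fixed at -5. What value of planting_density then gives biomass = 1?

With irrigation held at -5:
Intervening on planting_density fixes its value directly, overriding its dependence on irrigation.
Substituting into the root_mass equation gives root_mass = -6*planting_density - 15.
This gives biomass = 6*planting_density + 37.
Solve 6*planting_density + 37 = 1: planting_density = (1 - 37) / 6 = -6.

planting_density = -6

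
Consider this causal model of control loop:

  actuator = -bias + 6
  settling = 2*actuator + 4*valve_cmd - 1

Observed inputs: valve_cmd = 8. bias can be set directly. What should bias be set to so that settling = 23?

bias = 10

Substituting into the settling equation gives settling = -2*bias + 43.
Solve -2*bias + 43 = 23: bias = (23 - 43) / -2 = 10.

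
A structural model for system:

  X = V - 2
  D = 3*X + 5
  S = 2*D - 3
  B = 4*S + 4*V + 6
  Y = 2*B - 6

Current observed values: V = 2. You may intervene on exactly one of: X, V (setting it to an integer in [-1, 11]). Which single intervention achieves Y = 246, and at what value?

Intervening on X: Y = 48*X + 78. Reaching 246 requires X = 7/2, not an integer.
Intervening on V: with other inputs at their observed values, Y = 56*V - 34. Solving for 246 gives V = 5, within [-1, 11].

set V = 5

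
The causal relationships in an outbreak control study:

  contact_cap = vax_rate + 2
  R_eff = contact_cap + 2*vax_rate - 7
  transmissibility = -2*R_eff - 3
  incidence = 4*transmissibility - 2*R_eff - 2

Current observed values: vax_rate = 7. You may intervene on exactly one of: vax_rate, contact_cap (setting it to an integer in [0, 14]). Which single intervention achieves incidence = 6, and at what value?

Intervening on vax_rate: with other inputs at their observed values, incidence = -30*vax_rate + 36. Solving for 6 gives vax_rate = 1, within [0, 14].
Intervening on contact_cap: incidence = -10*contact_cap - 84. Reaching 6 requires contact_cap = -9, outside [0, 14].

set vax_rate = 1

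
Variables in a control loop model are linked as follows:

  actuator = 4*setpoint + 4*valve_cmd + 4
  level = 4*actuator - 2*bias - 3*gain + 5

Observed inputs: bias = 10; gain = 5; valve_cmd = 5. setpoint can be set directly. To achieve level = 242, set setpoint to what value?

Substituting into the actuator equation gives actuator = 4*setpoint + 24.
Substituting into the level equation gives level = 16*setpoint + 66.
Solve 16*setpoint + 66 = 242: setpoint = (242 - 66) / 16 = 11.

setpoint = 11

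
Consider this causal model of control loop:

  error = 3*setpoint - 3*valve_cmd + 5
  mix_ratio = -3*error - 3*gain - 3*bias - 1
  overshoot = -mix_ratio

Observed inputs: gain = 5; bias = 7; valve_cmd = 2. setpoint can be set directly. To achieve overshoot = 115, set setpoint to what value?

Substituting into the error equation gives error = 3*setpoint - 1.
This gives mix_ratio = -9*setpoint - 34.
Substituting into the overshoot equation gives overshoot = 9*setpoint + 34.
Solve 9*setpoint + 34 = 115: setpoint = (115 - 34) / 9 = 9.

setpoint = 9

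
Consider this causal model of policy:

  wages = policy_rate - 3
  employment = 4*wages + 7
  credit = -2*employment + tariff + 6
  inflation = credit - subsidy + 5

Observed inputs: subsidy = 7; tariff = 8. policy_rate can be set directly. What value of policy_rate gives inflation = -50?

Substituting into the employment equation gives employment = 4*policy_rate - 5.
This gives credit = -8*policy_rate + 24.
Substituting into the inflation equation gives inflation = -8*policy_rate + 22.
Solve -8*policy_rate + 22 = -50: policy_rate = (-50 - 22) / -8 = 9.

policy_rate = 9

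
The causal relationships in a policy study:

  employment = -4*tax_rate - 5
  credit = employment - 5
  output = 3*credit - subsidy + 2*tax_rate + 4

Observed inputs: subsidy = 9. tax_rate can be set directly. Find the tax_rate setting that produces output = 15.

Substituting into the credit equation gives credit = -4*tax_rate - 10.
Substituting into the output equation gives output = -10*tax_rate - 35.
Solve -10*tax_rate - 35 = 15: tax_rate = (15 + 35) / -10 = -5.

tax_rate = -5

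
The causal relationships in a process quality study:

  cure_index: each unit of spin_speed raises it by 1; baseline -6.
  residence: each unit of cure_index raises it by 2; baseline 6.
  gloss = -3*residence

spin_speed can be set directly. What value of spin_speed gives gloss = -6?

spin_speed = 4

Substituting into the residence equation gives residence = 2*spin_speed - 6.
Substituting into the gloss equation gives gloss = -6*spin_speed + 18.
Solve -6*spin_speed + 18 = -6: spin_speed = (-6 - 18) / -6 = 4.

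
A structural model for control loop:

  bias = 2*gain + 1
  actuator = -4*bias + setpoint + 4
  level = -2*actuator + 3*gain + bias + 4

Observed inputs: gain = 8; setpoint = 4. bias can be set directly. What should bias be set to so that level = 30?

Intervening on bias fixes its value directly, overriding its dependence on gain.
Substituting into the actuator equation gives actuator = -4*bias + 8.
Substituting into the level equation gives level = 9*bias + 12.
Solve 9*bias + 12 = 30: bias = (30 - 12) / 9 = 2.

bias = 2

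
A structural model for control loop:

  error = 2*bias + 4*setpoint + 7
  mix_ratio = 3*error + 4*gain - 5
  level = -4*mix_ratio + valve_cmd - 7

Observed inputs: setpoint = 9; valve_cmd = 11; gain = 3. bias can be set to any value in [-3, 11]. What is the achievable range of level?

Substituting into the error equation gives error = 2*bias + 43.
This gives mix_ratio = 6*bias + 136.
level becomes -24*bias - 540.
Linear in bias, so extremes are at the endpoints: bias = -3 gives level = -468; bias = 11 gives level = -804.

-804 to -468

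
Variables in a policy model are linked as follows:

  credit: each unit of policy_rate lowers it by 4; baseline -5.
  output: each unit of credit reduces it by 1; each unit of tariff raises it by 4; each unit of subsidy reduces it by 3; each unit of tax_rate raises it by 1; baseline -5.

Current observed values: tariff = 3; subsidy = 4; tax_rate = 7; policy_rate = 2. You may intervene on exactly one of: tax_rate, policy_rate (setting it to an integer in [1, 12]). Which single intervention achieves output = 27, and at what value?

set policy_rate = 5

Intervening on tax_rate: output = tax_rate + 8. Reaching 27 requires tax_rate = 19, outside [1, 12].
Intervening on policy_rate: with other inputs at their observed values, output = 4*policy_rate + 7. Solving for 27 gives policy_rate = 5, within [1, 12].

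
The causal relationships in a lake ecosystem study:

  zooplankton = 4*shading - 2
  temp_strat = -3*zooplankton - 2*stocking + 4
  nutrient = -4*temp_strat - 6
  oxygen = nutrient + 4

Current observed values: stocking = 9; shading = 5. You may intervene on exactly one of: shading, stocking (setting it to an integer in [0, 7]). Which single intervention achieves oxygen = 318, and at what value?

set shading = 6

Intervening on shading: with other inputs at their observed values, oxygen = 48*shading + 30. Solving for 318 gives shading = 6, within [0, 7].
Intervening on stocking: oxygen = 8*stocking + 198. Reaching 318 requires stocking = 15, outside [0, 7].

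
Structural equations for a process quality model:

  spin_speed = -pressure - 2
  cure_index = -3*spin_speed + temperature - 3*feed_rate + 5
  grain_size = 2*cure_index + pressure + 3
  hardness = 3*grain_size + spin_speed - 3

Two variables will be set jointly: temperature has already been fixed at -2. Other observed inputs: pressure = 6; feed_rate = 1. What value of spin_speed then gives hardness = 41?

spin_speed = -1

With temperature held at -2:
Intervening on spin_speed fixes its value directly, overriding its dependence on pressure.
Substituting into the cure_index equation gives cure_index = -3*spin_speed.
So grain_size = -6*spin_speed + 9.
Substituting into the hardness equation gives hardness = -17*spin_speed + 24.
Solve -17*spin_speed + 24 = 41: spin_speed = (41 - 24) / -17 = -1.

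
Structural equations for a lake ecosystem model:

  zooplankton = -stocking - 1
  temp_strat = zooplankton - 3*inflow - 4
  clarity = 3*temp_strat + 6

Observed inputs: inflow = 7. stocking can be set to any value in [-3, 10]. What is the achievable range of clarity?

Substituting into the temp_strat equation gives temp_strat = -stocking - 26.
Substituting into the clarity equation gives clarity = -3*stocking - 72.
Linear in stocking, so extremes are at the endpoints: stocking = -3 gives clarity = -63; stocking = 10 gives clarity = -102.

-102 to -63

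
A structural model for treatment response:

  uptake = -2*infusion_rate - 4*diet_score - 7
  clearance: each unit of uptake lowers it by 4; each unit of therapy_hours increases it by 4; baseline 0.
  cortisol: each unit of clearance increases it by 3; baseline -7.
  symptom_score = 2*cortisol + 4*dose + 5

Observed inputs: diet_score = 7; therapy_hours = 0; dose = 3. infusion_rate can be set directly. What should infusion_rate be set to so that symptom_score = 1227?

infusion_rate = 8

Substituting into the uptake equation gives uptake = -2*infusion_rate - 35.
So clearance = 8*infusion_rate + 140.
Substituting into the cortisol equation gives cortisol = 24*infusion_rate + 413.
Substituting into the symptom_score equation gives symptom_score = 48*infusion_rate + 843.
Solve 48*infusion_rate + 843 = 1227: infusion_rate = (1227 - 843) / 48 = 8.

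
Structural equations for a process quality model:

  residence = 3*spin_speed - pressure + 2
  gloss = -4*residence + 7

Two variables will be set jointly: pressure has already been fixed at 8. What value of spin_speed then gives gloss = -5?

spin_speed = 3

With pressure held at 8:
Substituting into the residence equation gives residence = 3*spin_speed - 6.
Substituting into the gloss equation gives gloss = -12*spin_speed + 31.
Solve -12*spin_speed + 31 = -5: spin_speed = (-5 - 31) / -12 = 3.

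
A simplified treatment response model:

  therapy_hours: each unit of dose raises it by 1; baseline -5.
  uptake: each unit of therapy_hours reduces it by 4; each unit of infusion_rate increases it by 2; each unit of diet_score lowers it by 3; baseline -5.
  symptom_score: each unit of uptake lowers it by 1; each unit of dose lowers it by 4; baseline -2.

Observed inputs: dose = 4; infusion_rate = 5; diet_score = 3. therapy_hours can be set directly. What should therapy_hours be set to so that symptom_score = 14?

Intervening on therapy_hours fixes its value directly, overriding its dependence on dose.
Substituting into the uptake equation gives uptake = -4*therapy_hours - 4.
Substituting into the symptom_score equation gives symptom_score = 4*therapy_hours - 14.
Solve 4*therapy_hours - 14 = 14: therapy_hours = (14 + 14) / 4 = 7.

therapy_hours = 7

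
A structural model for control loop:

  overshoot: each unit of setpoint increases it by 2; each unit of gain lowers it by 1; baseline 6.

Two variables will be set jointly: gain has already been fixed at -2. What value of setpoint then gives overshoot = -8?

setpoint = -8

With gain held at -2:
Substituting into the overshoot equation gives overshoot = 2*setpoint + 8.
Solve 2*setpoint + 8 = -8: setpoint = (-8 - 8) / 2 = -8.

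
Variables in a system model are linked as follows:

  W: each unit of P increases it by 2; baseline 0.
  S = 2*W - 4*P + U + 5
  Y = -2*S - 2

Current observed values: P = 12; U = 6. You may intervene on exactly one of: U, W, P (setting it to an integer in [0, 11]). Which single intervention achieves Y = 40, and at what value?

Intervening on U: Y = -2*U - 12. Reaching 40 requires U = -26, outside [0, 11].
Intervening on W: with other inputs at their observed values, Y = -4*W + 72. Solving for 40 gives W = 8, within [0, 11].
Intervening on P: the paths from P to Y cancel (net effect zero), leaving Y = -24; 40 is unreachable this way.

set W = 8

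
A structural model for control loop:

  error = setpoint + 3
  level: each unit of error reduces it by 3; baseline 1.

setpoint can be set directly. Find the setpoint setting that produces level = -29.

Substituting into the level equation gives level = -3*setpoint - 8.
Solve -3*setpoint - 8 = -29: setpoint = (-29 + 8) / -3 = 7.

setpoint = 7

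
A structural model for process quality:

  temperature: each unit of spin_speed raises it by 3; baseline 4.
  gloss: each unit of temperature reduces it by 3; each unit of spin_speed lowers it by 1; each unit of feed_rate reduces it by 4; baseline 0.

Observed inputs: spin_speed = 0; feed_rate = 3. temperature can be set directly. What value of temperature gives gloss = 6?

temperature = -6

Intervening on temperature fixes its value directly, overriding its dependence on spin_speed.
Substituting into the gloss equation gives gloss = -3*temperature - 12.
Solve -3*temperature - 12 = 6: temperature = (6 + 12) / -3 = -6.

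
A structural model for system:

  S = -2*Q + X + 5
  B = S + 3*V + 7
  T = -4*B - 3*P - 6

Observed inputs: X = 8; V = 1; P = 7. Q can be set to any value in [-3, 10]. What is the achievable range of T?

Substituting into the S equation gives S = -2*Q + 13.
Substituting into the B equation gives B = -2*Q + 23.
So T = 8*Q - 119.
Linear in Q, so extremes are at the endpoints: Q = -3 gives T = -143; Q = 10 gives T = -39.

-143 to -39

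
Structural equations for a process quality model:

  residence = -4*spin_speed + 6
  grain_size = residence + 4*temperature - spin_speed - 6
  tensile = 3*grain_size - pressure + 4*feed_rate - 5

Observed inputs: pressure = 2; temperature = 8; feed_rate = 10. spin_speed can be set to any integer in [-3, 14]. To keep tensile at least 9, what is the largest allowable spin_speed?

Substituting into the grain_size equation gives grain_size = -5*spin_speed + 32.
Substituting into the tensile equation gives tensile = -15*spin_speed + 129.
Require -15*spin_speed + 129 ≥ 9, so spin_speed ≤ 8.
The largest integer in [-3, 14] satisfying this is 8.

spin_speed = 8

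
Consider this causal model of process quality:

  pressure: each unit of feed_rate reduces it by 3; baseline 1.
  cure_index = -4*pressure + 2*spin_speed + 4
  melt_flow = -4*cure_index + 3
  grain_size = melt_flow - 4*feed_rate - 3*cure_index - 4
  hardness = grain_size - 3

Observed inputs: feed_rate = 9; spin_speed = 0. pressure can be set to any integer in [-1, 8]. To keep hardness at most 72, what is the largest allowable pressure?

Intervening on pressure fixes its value directly, overriding its dependence on feed_rate.
Substituting into the cure_index equation gives cure_index = -4*pressure + 4.
This gives melt_flow = 16*pressure - 13.
So grain_size = 28*pressure - 65.
Substituting into the hardness equation gives hardness = 28*pressure - 68.
Require 28*pressure - 68 ≤ 72, so pressure ≤ 5.
The largest integer in [-1, 8] satisfying this is 5.

pressure = 5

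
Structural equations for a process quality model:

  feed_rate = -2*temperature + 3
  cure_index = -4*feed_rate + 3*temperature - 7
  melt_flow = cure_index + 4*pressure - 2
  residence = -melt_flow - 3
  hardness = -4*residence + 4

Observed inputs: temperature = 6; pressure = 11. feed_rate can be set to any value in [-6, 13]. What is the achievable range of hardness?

Intervening on feed_rate fixes its value directly, overriding its dependence on temperature.
Substituting into the cure_index equation gives cure_index = -4*feed_rate + 11.
Substituting into the melt_flow equation gives melt_flow = -4*feed_rate + 53.
Substituting into the residence equation gives residence = 4*feed_rate - 56.
This gives hardness = -16*feed_rate + 228.
Linear in feed_rate, so extremes are at the endpoints: feed_rate = -6 gives hardness = 324; feed_rate = 13 gives hardness = 20.

20 to 324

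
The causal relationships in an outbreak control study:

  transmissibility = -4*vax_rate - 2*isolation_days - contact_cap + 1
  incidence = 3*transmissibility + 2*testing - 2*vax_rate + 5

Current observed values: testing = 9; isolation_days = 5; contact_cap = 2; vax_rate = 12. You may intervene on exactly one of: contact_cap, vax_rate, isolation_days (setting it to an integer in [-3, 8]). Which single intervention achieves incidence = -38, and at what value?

set vax_rate = 2

Intervening on contact_cap: incidence = -3*contact_cap - 172. Reaching -38 requires contact_cap = -134/3, not an integer.
Intervening on vax_rate: with other inputs at their observed values, incidence = -14*vax_rate - 10. Solving for -38 gives vax_rate = 2, within [-3, 8].
Intervening on isolation_days: incidence = -6*isolation_days - 148. Reaching -38 requires isolation_days = -55/3, not an integer.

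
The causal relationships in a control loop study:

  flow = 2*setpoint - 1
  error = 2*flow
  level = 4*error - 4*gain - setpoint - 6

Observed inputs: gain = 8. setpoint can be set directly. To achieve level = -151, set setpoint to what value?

Substituting into the error equation gives error = 4*setpoint - 2.
Substituting into the level equation gives level = 15*setpoint - 46.
Solve 15*setpoint - 46 = -151: setpoint = (-151 + 46) / 15 = -7.

setpoint = -7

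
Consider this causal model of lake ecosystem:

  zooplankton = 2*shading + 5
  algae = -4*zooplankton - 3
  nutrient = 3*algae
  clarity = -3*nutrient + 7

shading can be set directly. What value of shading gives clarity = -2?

shading = -3

Substituting into the algae equation gives algae = -8*shading - 23.
nutrient becomes -24*shading - 69.
Substituting into the clarity equation gives clarity = 72*shading + 214.
Solve 72*shading + 214 = -2: shading = (-2 - 214) / 72 = -3.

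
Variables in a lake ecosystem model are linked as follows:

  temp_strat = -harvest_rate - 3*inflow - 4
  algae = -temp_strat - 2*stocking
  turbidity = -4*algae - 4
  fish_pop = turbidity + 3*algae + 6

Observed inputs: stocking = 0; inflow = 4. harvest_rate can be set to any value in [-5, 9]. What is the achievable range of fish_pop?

Substituting into the temp_strat equation gives temp_strat = -harvest_rate - 16.
So algae = harvest_rate + 16.
turbidity becomes -4*harvest_rate - 68.
fish_pop becomes -harvest_rate - 14.
Linear in harvest_rate, so extremes are at the endpoints: harvest_rate = -5 gives fish_pop = -9; harvest_rate = 9 gives fish_pop = -23.

-23 to -9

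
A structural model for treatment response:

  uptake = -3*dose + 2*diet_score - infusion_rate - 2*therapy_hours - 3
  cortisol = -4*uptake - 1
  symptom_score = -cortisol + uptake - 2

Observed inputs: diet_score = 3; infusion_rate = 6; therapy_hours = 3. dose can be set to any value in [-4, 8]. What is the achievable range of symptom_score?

-166 to 14

Substituting into the uptake equation gives uptake = -3*dose - 9.
Substituting into the cortisol equation gives cortisol = 12*dose + 35.
Substituting into the symptom_score equation gives symptom_score = -15*dose - 46.
Linear in dose, so extremes are at the endpoints: dose = -4 gives symptom_score = 14; dose = 8 gives symptom_score = -166.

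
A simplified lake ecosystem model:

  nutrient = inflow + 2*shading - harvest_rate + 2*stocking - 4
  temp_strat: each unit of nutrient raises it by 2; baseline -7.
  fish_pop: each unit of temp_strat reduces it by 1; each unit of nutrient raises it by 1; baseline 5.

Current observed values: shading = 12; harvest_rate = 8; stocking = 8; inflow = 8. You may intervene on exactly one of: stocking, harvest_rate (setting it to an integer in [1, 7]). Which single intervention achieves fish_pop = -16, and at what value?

set stocking = 4

Intervening on stocking: with other inputs at their observed values, fish_pop = -2*stocking - 8. Solving for -16 gives stocking = 4, within [1, 7].
Intervening on harvest_rate: fish_pop = harvest_rate - 32. Reaching -16 requires harvest_rate = 16, outside [1, 7].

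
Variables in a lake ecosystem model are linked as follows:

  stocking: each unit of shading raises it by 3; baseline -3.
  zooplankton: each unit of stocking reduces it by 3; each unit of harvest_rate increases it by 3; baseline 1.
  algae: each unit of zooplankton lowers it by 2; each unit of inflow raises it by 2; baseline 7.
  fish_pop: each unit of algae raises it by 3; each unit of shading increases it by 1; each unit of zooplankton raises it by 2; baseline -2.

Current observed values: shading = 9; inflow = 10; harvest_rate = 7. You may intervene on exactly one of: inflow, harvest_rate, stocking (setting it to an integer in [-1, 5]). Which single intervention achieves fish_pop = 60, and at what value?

set stocking = 5

Intervening on inflow: fish_pop = 6*inflow + 228. Reaching 60 requires inflow = -28, outside [-1, 5].
Intervening on harvest_rate: fish_pop = -12*harvest_rate + 372. Reaching 60 requires harvest_rate = 26, outside [-1, 5].
Intervening on stocking: with other inputs at their observed values, fish_pop = 12*stocking. Solving for 60 gives stocking = 5, within [-1, 5].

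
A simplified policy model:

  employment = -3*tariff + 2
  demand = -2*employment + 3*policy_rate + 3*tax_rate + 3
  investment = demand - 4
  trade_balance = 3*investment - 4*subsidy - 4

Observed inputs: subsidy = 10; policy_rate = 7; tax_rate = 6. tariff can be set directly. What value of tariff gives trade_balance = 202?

Substituting into the demand equation gives demand = 6*tariff + 38.
So investment = 6*tariff + 34.
Substituting into the trade_balance equation gives trade_balance = 18*tariff + 58.
Solve 18*tariff + 58 = 202: tariff = (202 - 58) / 18 = 8.

tariff = 8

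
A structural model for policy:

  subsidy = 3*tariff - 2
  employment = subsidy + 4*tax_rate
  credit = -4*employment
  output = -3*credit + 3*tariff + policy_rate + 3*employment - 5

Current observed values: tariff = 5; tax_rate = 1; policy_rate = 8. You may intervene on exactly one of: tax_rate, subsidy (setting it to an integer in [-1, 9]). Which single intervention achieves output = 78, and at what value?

set subsidy = 0

Intervening on tax_rate: output = 60*tax_rate + 213. Reaching 78 requires tax_rate = -9/4, not an integer.
Intervening on subsidy: with other inputs at their observed values, output = 15*subsidy + 78. Solving for 78 gives subsidy = 0, within [-1, 9].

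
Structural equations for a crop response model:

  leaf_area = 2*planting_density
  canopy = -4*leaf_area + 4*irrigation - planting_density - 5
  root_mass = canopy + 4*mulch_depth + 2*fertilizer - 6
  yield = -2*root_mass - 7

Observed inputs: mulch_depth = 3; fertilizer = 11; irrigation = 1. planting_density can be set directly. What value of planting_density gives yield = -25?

Substituting into the canopy equation gives canopy = -9*planting_density - 1.
So root_mass = -9*planting_density + 27.
Substituting into the yield equation gives yield = 18*planting_density - 61.
Solve 18*planting_density - 61 = -25: planting_density = (-25 + 61) / 18 = 2.

planting_density = 2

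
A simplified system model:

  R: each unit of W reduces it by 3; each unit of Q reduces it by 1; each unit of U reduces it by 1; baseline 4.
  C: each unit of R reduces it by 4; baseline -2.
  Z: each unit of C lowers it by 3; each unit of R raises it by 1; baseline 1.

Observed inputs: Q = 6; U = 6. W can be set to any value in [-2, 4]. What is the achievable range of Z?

-253 to -19

Substituting into the R equation gives R = -3*W - 8.
So C = 12*W + 30.
This gives Z = -39*W - 97.
Linear in W, so extremes are at the endpoints: W = -2 gives Z = -19; W = 4 gives Z = -253.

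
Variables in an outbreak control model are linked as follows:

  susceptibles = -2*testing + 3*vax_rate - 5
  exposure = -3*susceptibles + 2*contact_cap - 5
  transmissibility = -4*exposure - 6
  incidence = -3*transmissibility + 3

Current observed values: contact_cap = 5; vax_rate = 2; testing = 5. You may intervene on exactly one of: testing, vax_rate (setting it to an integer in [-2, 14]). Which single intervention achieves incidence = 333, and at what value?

Intervening on testing: with other inputs at their observed values, incidence = 72*testing + 45. Solving for 333 gives testing = 4, within [-2, 14].
Intervening on vax_rate: incidence = -108*vax_rate + 621. Reaching 333 requires vax_rate = 8/3, not an integer.

set testing = 4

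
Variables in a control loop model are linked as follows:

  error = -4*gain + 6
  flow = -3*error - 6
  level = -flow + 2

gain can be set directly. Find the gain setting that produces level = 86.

Substituting into the flow equation gives flow = 12*gain - 24.
This gives level = -12*gain + 26.
Solve -12*gain + 26 = 86: gain = (86 - 26) / -12 = -5.

gain = -5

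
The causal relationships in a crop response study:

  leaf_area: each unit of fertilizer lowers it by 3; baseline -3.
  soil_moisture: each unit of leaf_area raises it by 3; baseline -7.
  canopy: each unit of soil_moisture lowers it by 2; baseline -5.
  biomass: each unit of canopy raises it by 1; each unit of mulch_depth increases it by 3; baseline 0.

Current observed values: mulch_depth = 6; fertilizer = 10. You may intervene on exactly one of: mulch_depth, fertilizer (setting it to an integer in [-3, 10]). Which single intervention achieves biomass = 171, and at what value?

Intervening on mulch_depth: biomass = 3*mulch_depth + 207. Reaching 171 requires mulch_depth = -12, outside [-3, 10].
Intervening on fertilizer: with other inputs at their observed values, biomass = 18*fertilizer + 45. Solving for 171 gives fertilizer = 7, within [-3, 10].

set fertilizer = 7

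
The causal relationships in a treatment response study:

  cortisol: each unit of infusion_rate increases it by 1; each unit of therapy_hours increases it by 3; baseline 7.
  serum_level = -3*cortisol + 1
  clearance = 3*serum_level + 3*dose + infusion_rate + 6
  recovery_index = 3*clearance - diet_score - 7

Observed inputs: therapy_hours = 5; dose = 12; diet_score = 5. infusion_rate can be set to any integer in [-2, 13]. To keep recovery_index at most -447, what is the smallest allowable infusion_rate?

infusion_rate = -1

Substituting into the cortisol equation gives cortisol = infusion_rate + 22.
Substituting into the serum_level equation gives serum_level = -3*infusion_rate - 65.
Substituting into the clearance equation gives clearance = -8*infusion_rate - 153.
Substituting into the recovery_index equation gives recovery_index = -24*infusion_rate - 471.
Require -24*infusion_rate - 471 ≤ -447, so infusion_rate ≥ -1.
The smallest integer in [-2, 13] satisfying this is -1.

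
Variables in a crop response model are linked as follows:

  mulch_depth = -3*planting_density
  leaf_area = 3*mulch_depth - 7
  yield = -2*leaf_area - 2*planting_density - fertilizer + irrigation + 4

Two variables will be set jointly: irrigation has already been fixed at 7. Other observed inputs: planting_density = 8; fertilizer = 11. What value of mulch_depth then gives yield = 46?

With irrigation held at 7:
Intervening on mulch_depth fixes its value directly, overriding its dependence on planting_density.
Substituting into the yield equation gives yield = -6*mulch_depth - 2.
Solve -6*mulch_depth - 2 = 46: mulch_depth = (46 + 2) / -6 = -8.

mulch_depth = -8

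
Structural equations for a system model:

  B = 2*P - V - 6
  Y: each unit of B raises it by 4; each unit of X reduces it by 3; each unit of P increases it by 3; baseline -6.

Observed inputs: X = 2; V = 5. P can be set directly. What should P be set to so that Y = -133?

P = -7

Substituting into the B equation gives B = 2*P - 11.
Substituting into the Y equation gives Y = 11*P - 56.
Solve 11*P - 56 = -133: P = (-133 + 56) / 11 = -7.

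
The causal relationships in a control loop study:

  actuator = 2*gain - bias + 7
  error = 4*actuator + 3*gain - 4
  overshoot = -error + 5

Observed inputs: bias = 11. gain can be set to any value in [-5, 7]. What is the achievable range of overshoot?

Substituting into the actuator equation gives actuator = 2*gain - 4.
Substituting into the error equation gives error = 11*gain - 20.
Substituting into the overshoot equation gives overshoot = -11*gain + 25.
Linear in gain, so extremes are at the endpoints: gain = -5 gives overshoot = 80; gain = 7 gives overshoot = -52.

-52 to 80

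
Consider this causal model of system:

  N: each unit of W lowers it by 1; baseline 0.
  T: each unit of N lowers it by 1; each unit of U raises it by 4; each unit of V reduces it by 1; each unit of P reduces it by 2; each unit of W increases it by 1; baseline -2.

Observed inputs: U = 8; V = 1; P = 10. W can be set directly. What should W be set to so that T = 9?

Substituting into the T equation gives T = 2*W + 9.
Solve 2*W + 9 = 9: W = (9 - 9) / 2 = 0.

W = 0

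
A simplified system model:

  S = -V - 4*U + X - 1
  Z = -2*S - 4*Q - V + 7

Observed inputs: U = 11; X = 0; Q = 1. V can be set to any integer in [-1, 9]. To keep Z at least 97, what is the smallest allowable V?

V = 4

Substituting into the S equation gives S = -V - 45.
So Z = V + 93.
Require V + 93 ≥ 97, so V ≥ 4.
The smallest integer in [-1, 9] satisfying this is 4.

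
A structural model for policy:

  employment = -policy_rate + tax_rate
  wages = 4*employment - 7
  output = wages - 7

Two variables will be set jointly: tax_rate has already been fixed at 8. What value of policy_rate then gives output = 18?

policy_rate = 0

With tax_rate held at 8:
Substituting into the employment equation gives employment = -policy_rate + 8.
Substituting into the wages equation gives wages = -4*policy_rate + 25.
output becomes -4*policy_rate + 18.
Solve -4*policy_rate + 18 = 18: policy_rate = (18 - 18) / -4 = 0.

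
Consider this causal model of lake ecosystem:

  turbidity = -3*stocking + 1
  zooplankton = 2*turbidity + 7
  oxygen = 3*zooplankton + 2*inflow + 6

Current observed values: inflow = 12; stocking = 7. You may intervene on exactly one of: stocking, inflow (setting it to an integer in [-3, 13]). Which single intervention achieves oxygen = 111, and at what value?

set stocking = -3

Intervening on stocking: with other inputs at their observed values, oxygen = -18*stocking + 57. Solving for 111 gives stocking = -3, within [-3, 13].
Intervening on inflow: oxygen = 2*inflow - 93. Reaching 111 requires inflow = 102, outside [-3, 13].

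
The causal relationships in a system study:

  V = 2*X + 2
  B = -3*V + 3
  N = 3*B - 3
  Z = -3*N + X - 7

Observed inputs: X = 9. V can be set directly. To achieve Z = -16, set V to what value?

Intervening on V fixes its value directly, overriding its dependence on X.
Substituting into the N equation gives N = -9*V + 6.
Substituting into the Z equation gives Z = 27*V - 16.
Solve 27*V - 16 = -16: V = (-16 + 16) / 27 = 0.

V = 0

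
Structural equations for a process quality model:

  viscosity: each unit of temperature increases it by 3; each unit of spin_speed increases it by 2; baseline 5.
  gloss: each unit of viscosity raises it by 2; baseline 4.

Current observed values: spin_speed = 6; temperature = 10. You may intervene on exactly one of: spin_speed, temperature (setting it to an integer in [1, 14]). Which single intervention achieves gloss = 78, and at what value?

Intervening on spin_speed: with other inputs at their observed values, gloss = 4*spin_speed + 74. Solving for 78 gives spin_speed = 1, within [1, 14].
Intervening on temperature: gloss = 6*temperature + 38. Reaching 78 requires temperature = 20/3, not an integer.

set spin_speed = 1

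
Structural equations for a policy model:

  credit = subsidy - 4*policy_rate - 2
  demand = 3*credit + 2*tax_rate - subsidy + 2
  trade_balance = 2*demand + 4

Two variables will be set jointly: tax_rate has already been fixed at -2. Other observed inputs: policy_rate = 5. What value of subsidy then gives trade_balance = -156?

With tax_rate held at -2:
Substituting into the credit equation gives credit = subsidy - 22.
demand becomes 2*subsidy - 68.
Substituting into the trade_balance equation gives trade_balance = 4*subsidy - 132.
Solve 4*subsidy - 132 = -156: subsidy = (-156 + 132) / 4 = -6.

subsidy = -6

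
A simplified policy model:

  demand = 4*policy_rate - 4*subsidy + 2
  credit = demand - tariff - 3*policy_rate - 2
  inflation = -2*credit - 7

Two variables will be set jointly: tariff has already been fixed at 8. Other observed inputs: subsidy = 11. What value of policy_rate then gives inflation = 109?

With tariff held at 8:
Substituting into the demand equation gives demand = 4*policy_rate - 42.
Substituting into the credit equation gives credit = policy_rate - 52.
So inflation = -2*policy_rate + 97.
Solve -2*policy_rate + 97 = 109: policy_rate = (109 - 97) / -2 = -6.

policy_rate = -6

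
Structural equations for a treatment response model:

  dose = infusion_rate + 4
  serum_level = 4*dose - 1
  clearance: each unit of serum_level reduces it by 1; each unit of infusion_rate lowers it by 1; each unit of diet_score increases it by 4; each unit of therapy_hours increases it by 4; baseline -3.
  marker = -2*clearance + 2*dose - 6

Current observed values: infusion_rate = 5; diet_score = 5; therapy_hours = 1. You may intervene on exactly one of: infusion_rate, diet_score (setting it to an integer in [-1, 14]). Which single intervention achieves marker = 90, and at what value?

set diet_score = 0

Intervening on infusion_rate: marker = 12*infusion_rate - 10. Reaching 90 requires infusion_rate = 25/3, not an integer.
Intervening on diet_score: with other inputs at their observed values, marker = -8*diet_score + 90. Solving for 90 gives diet_score = 0, within [-1, 14].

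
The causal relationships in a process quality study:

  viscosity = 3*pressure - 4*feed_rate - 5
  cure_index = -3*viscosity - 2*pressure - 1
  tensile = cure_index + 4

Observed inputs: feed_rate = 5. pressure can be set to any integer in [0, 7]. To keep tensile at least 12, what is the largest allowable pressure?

Substituting into the viscosity equation gives viscosity = 3*pressure - 25.
This gives cure_index = -11*pressure + 74.
So tensile = -11*pressure + 78.
Require -11*pressure + 78 ≥ 12, so pressure ≤ 6.
The largest integer in [0, 7] satisfying this is 6.

pressure = 6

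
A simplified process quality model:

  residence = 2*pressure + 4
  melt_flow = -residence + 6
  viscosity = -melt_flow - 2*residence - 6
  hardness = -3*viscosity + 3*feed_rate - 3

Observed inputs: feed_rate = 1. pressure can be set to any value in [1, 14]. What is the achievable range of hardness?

Substituting into the melt_flow equation gives melt_flow = -2*pressure + 2.
Substituting into the viscosity equation gives viscosity = -2*pressure - 16.
Substituting into the hardness equation gives hardness = 6*pressure + 48.
Linear in pressure, so extremes are at the endpoints: pressure = 1 gives hardness = 54; pressure = 14 gives hardness = 132.

54 to 132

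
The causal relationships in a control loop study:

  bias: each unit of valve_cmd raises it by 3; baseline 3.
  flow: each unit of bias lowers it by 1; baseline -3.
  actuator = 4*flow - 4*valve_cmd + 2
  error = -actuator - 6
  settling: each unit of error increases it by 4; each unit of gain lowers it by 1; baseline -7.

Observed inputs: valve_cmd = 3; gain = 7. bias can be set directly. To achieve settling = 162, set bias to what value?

bias = 7

Intervening on bias fixes its value directly, overriding its dependence on valve_cmd.
Substituting into the actuator equation gives actuator = -4*bias - 22.
Substituting into the error equation gives error = 4*bias + 16.
Substituting into the settling equation gives settling = 16*bias + 50.
Solve 16*bias + 50 = 162: bias = (162 - 50) / 16 = 7.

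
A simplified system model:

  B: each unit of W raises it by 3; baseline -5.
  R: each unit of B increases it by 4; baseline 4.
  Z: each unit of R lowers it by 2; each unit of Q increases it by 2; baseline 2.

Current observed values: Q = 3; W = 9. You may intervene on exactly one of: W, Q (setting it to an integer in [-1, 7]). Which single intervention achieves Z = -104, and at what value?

set W = 6

Intervening on W: with other inputs at their observed values, Z = -24*W + 40. Solving for -104 gives W = 6, within [-1, 7].
Intervening on Q: Z = 2*Q - 182. Reaching -104 requires Q = 39, outside [-1, 7].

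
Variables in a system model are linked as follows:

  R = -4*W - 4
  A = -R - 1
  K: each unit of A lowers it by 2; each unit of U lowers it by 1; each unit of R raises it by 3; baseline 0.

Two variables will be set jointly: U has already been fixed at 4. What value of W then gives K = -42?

With U held at 4:
Substituting into the A equation gives A = 4*W + 3.
Substituting into the K equation gives K = -20*W - 22.
Solve -20*W - 22 = -42: W = (-42 + 22) / -20 = 1.

W = 1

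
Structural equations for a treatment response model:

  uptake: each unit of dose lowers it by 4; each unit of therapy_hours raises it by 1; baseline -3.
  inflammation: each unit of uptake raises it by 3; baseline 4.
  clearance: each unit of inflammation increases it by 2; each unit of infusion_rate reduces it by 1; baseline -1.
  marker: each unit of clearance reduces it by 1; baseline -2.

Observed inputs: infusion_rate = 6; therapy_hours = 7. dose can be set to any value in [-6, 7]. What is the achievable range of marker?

-171 to 141

Substituting into the uptake equation gives uptake = -4*dose + 4.
Substituting into the inflammation equation gives inflammation = -12*dose + 16.
So clearance = -24*dose + 25.
Substituting into the marker equation gives marker = 24*dose - 27.
Linear in dose, so extremes are at the endpoints: dose = -6 gives marker = -171; dose = 7 gives marker = 141.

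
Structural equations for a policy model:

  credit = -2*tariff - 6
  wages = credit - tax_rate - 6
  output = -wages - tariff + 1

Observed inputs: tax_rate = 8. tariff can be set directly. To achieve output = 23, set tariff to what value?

Substituting into the wages equation gives wages = -2*tariff - 20.
So output = tariff + 21.
Solve tariff + 21 = 23: tariff = (23 - 21) / 1 = 2.

tariff = 2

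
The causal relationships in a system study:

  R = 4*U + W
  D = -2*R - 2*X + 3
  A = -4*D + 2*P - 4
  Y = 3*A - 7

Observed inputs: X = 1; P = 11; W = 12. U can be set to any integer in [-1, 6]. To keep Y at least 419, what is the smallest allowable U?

Substituting into the R equation gives R = 4*U + 12.
D becomes -8*U - 23.
This gives A = 32*U + 110.
Substituting into the Y equation gives Y = 96*U + 323.
Require 96*U + 323 ≥ 419, so U ≥ 1.
The smallest integer in [-1, 6] satisfying this is 1.

U = 1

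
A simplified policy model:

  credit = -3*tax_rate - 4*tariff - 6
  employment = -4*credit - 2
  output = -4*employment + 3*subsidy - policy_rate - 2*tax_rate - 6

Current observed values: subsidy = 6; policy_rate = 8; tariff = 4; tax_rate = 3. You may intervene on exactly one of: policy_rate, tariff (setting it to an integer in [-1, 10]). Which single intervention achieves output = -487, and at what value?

set policy_rate = 5

Intervening on policy_rate: with other inputs at their observed values, output = -policy_rate - 482. Solving for -487 gives policy_rate = 5, within [-1, 10].
Intervening on tariff: output = -64*tariff - 234. Reaching -487 requires tariff = 253/64, not an integer.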